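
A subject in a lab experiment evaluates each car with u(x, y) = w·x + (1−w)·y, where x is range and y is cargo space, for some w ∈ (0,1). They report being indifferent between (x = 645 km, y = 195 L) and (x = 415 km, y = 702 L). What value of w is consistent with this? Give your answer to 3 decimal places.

Equating utilities: w·645 + (1−w)·195 = w·415 + (1−w)·702.
Rearranging, 230·w − 507·(1−w) = 0.
So w/(1−w) = 507/230 = 2.2043, giving w = 507/(230+507) = 0.688.

w = 0.688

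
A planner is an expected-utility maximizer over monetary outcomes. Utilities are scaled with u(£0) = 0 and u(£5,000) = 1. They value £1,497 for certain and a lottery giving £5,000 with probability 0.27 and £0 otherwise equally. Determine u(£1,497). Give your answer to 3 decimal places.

u(£1,497) equals the lottery's expected utility: 0.27·1 + 0.73·0 = 0.27.

0.270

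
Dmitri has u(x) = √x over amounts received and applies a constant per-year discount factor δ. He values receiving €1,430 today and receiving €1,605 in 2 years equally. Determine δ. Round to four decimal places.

Indifference means u(1430) = δ^2 · u(1605), so δ^2 = u(1430)/u(1605).
With u(x) = √x: δ^2 = √1430/√1605 = √(1430/1605) = 0.94391.
Taking the square root: δ = 0.94391^(1/2) ≈ 0.9716.

δ ≈ 0.9716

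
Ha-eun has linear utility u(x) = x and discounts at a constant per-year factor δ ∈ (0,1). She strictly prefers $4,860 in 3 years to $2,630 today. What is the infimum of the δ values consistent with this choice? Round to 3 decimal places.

The preference means 2630 < δ^3·4860.
Dividing by 4860: δ^3 > 0.54115. Both sides are positive, so the cube root keeps the direction.
δ > 0.54115^(1/3) = 0.815.

δ > 0.815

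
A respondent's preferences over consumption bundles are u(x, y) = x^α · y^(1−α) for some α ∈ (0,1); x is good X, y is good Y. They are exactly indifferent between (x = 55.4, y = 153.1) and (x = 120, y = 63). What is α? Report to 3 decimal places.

α ≈ 0.535

The Cobb–Douglas utilities coincide, so 55.4^α·153.1^(1−α) = 120^α·63^(1−α).
(55.4/120)^α = (63/153.1)^(1−α); take logs: α·ln(55.4/120) = (1−α)·ln(63/153.1), i.e. α·-0.772912 = (1−α)·-0.887957.
Thus α·(-1.660869) = -0.887957, so α = -0.887957/-1.660869 ≈ 0.535.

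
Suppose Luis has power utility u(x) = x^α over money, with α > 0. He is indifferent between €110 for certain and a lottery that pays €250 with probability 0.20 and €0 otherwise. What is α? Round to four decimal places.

α ≈ 1.9604

Since u(0) = 0, the lottery's EU is 0.20·250^α.
Equating: 110^α = 0.20·250^α, i.e. 0.4400^α = 0.20.
Take logs: α = ln 0.20 / ln(110/250) ≈ 1.960385.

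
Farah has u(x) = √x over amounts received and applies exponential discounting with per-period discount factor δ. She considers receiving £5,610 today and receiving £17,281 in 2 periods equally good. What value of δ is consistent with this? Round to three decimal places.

The payoff in 2 periods is discounted by δ^2, so u(5610) = δ^2·u(17281) and δ^2 = u(5610)/u(17281).
Since u(x) = √x, δ^2 = √(5610/17281) = 0.56977.
Taking the square root: δ = 0.56977^(1/2) ≈ 0.755.

δ ≈ 0.755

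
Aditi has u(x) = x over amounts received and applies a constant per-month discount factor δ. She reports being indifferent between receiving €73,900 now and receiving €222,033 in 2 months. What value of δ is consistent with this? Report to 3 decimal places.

δ ≈ 0.577

Indifference means u(73900) = δ^2 · u(222033), so δ^2 = u(73900)/u(222033).
With u(x) = x: δ^2 = 73900/222033 = 0.33283.
So δ = 0.33283^(1/2) ≈ 0.577.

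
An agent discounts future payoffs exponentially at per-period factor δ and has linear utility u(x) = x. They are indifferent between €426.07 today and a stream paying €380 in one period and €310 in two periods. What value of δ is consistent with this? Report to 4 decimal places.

The stream is worth 380δ + 310δ² today, so 380δ + 310δ² = 426.07.
That is, 310δ² + 380δ − 426.07 = 0, a quadratic in δ.
By the quadratic formula (taking the positive root), δ = (−380 + √672726.80) / 620 ≈ 0.7100.

δ ≈ 0.7100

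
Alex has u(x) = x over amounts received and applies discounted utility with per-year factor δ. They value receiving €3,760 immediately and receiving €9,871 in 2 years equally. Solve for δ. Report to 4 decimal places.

Indifference means u(3760) = δ^2 · u(9871), so δ^2 = u(3760)/u(9871).
With u(x) = x: δ^2 = 3760/9871 = 0.38091.
Taking the square root: δ = 0.38091^(1/2) ≈ 0.6172.

δ ≈ 0.6172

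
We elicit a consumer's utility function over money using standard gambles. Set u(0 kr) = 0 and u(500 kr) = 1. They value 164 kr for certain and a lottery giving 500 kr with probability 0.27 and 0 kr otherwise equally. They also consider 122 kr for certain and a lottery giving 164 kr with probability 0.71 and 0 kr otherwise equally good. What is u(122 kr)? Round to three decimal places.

0.192

From the first indifference, u(164 kr) = 0.27·u(500 kr) + 0.73·u(0 kr) = 0.27·1 + 0.73·0 = 0.27.
Chaining: u(122 kr) = 0.71·0.27 + 0.29·0.00 = 0.1917.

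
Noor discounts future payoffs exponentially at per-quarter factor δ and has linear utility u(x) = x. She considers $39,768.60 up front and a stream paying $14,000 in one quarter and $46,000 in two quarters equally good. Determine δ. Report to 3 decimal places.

δ ≈ 0.790

Present value of the stream is 14000·δ + 46000·δ². Indifference gives 14000δ + 46000δ² = 39768.60.
So 46000δ² + 14000δ − 39768.60 = 0.
By the quadratic formula (taking the positive root), δ = (−14000 + √7513422400.00) / 92000 ≈ 0.790.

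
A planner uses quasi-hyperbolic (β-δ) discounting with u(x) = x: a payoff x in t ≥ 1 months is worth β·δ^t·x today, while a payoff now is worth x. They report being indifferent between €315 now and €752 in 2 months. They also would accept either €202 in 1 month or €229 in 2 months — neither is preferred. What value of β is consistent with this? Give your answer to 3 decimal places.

The second indifference involves only future payoffs, so β cancels: β·δ^1·202 = β·δ^2·229, giving δ = 202/229 = 0.88210.
Substituting δ into 315 = β·δ^2·752: β = 315/(585.126) ≈ 0.538.

β ≈ 0.538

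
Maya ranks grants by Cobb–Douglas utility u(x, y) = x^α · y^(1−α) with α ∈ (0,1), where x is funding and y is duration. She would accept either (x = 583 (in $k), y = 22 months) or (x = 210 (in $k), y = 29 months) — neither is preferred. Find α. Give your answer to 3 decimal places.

Set the two utilities equal: 583^α·22^(1−α) = 210^α·29^(1−α).
(583/210)^α = (29/22)^(1−α); take logs: α·ln(583/210) = (1−α)·ln(29/22), i.e. α·1.021080 = (1−α)·0.276253.
With A = 1.021080 and B = 0.276253: α·A = (1−α)·B, so α = B/(A+B) = 0.276253/1.297333 ≈ 0.213.

α ≈ 0.213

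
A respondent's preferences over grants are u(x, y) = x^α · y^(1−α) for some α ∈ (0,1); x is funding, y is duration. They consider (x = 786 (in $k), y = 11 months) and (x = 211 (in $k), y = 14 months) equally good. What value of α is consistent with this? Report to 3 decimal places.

Indifference: 786^α · 11^(1−α) = 211^α · 14^(1−α).
(786/211)^α = (14/11)^(1−α); take logs: α·ln(786/211) = (1−α)·ln(14/11), i.e. α·1.315099 = (1−α)·0.241162.
With A = 1.315099 and B = 0.241162: α·A = (1−α)·B, so α = B/(A+B) = 0.241162/1.556261 ≈ 0.155.

α ≈ 0.155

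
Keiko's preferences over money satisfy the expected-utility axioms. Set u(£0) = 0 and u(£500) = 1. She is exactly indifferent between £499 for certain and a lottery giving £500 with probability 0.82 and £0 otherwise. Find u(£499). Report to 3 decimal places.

u(£499) equals the lottery's expected utility: 0.82·1 + 0.18·0 = 0.82.

0.820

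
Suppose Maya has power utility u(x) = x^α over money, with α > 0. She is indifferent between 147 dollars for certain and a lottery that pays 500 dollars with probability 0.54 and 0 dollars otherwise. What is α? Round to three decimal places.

Since u(0) = 0, the lottery's EU is 0.54·500^α.
Indifference: 147^α = 0.54·500^α, so (147/500)^α = 0.54.
Taking logs: α·ln(147/500) = ln(0.54), so α = -0.616186 / -1.224176 ≈ 0.503.

α ≈ 0.503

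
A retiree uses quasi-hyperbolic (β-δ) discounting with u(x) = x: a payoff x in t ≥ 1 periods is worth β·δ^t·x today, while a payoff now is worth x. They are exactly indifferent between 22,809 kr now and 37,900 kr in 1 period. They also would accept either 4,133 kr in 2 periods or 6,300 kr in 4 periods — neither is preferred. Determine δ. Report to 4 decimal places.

Both payoffs in the second observation are in the future, so β drops out: δ^2·4133 = δ^4·6300 ⇒ δ^2 = 4133/6300 = 0.65603, so δ = 0.80996.

δ ≈ 0.8100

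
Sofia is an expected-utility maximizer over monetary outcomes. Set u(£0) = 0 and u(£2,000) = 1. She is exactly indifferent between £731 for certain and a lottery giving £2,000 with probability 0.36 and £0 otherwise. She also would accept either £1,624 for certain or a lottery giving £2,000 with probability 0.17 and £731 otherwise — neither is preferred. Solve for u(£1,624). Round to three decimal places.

The first gamble pins u(£731): it must equal 0.36·1 + 0.64·0 = 0.36.
Chaining: u(£1,624) = 0.17·1.00 + 0.83·0.36 = 0.4688.

0.469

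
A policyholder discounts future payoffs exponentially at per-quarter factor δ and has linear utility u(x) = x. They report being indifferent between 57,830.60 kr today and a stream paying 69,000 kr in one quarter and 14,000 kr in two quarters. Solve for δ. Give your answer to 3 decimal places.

Equating present values: 57830.60 = 69000δ + 14000δ².
Rearranged: 14000δ² + 69000δ − 57830.60 = 0.
δ = (−69000 + √(69000² + 4·14000·57830.60)) / (2·14000) = (−69000 + √7999513600.00) / 28000 ≈ 0.730.

δ ≈ 0.730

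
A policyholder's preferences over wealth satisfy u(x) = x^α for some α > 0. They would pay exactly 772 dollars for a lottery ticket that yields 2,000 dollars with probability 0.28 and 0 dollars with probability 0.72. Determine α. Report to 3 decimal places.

α ≈ 1.337

EU(lottery) = 0.28·2000^α + 0.72·0 = 0.28·2000^α.
Equating: 772^α = 0.28·2000^α, i.e. 0.3860^α = 0.28.
Taking logs: α·ln(772/2000) = ln(0.28), so α = -1.272966 / -0.951918 ≈ 1.337.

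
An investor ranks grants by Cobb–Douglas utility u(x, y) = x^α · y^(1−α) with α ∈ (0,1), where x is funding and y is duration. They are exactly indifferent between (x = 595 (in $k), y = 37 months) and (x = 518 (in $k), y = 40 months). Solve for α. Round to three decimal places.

α ≈ 0.360

The Cobb–Douglas utilities coincide, so 595^α·37^(1−α) = 518^α·40^(1−α).
Rearrange to (595/518)^α = (40/37)^(1−α) and take logs: α·0.138586 = (1−α)·0.077962.
So α/(1−α) = (0.077962)/(0.138586) = 0.562553, and α = 0.562553/1.562553 ≈ 0.360.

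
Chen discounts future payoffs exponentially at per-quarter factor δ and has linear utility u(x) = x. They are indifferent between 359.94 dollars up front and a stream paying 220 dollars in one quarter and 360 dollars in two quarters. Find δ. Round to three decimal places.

Equating present values: 359.94 = 220δ + 360δ².
So 360δ² + 220δ − 359.94 = 0.
The positive root is δ = [−220 + √(220² + 4·360·359.94)] / (2·360) = (−220 + 752.804)/720 ≈ 0.740.

δ ≈ 0.740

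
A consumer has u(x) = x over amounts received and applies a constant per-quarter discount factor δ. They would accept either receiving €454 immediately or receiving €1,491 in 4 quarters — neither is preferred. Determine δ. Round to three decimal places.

δ ≈ 0.743

The payoff in 4 quarters is discounted by δ^4, so u(454) = δ^4·u(1491) and δ^4 = u(454)/u(1491).
With u(x) = x: δ^4 = 454/1491 = 0.30449.
So δ = 0.30449^(1/4) ≈ 0.743.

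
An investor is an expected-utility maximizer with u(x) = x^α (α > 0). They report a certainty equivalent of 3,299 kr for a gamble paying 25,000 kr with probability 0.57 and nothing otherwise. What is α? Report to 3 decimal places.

α ≈ 0.278

EU(lottery) = 0.57·25000^α + 0.43·0 = 0.57·25000^α.
Indifference: 3299^α = 0.57·25000^α, so (3299/25000)^α = 0.57.
Taking logs: α·ln(3299/25000) = ln(0.57), so α = -0.562119 / -2.025256 ≈ 0.278.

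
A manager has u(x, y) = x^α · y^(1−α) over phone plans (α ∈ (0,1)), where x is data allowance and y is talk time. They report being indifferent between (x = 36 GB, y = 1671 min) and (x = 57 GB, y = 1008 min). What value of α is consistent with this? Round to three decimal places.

α ≈ 0.524

Set the two utilities equal: 36^α·1671^(1−α) = 57^α·1008^(1−α).
Rearrange to (36/57)^α = (1008/1671)^(1−α) and take logs: α·-0.459532 = (1−α)·-0.505454.
So α/(1−α) = (-0.505454)/(-0.459532) = 1.099932, and α = 1.099932/2.099932 ≈ 0.524.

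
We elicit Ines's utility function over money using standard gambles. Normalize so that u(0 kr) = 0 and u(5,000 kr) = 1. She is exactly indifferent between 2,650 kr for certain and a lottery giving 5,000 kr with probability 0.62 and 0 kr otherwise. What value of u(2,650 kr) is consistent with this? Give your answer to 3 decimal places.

The indifference gives u(2,650 kr) = 0.62·u(5,000 kr) + 0.38·u(0 kr) = 0.62·1 + 0.38·0 = 0.62.

0.620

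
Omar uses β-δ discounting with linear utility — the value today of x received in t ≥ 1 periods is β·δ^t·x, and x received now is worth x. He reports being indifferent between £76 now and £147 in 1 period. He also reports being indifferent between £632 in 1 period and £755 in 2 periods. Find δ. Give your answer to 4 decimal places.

Both payoffs in the second observation are in the future, so β drops out: δ^1·632 = δ^2·755 ⇒ δ = 632/755 = 0.83709.

δ ≈ 0.8371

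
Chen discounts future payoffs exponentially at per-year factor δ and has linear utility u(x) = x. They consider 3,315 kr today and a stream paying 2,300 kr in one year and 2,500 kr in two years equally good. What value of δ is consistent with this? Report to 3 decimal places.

The stream is worth 2300δ + 2500δ² today, so 2300δ + 2500δ² = 3315.
Rearranged: 2500δ² + 2300δ − 3315 = 0.
δ = (−2300 + √(2300² + 4·2500·3315)) / (2·2500) = (−2300 + √38440000.00) / 5000 ≈ 0.780.

δ ≈ 0.780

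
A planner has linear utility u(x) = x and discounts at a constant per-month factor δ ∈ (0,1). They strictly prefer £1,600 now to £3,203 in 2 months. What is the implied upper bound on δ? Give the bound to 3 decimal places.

δ < 0.707

Comparing present values: 1600 > δ^2·3203.
Hence δ^2 < 1600/3203 = 0.49953, and x ↦ x^(1/2) is increasing on (0,∞).
δ < (1600/3203)^(1/2) ≈ 0.707.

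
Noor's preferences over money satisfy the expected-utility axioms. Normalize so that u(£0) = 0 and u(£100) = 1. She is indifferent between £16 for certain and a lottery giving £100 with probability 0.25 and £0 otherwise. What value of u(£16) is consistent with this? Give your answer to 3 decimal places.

0.250

The indifference gives u(£16) = 0.25·u(£100) + 0.75·u(£0) = 0.25·1 + 0.75·0 = 0.25.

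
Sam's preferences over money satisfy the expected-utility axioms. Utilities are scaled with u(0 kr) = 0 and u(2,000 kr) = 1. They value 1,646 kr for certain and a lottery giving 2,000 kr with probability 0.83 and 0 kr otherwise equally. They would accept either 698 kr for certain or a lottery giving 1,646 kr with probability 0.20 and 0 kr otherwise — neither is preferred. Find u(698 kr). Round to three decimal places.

The first gamble pins u(1,646 kr): it must equal 0.83·1 + 0.17·0 = 0.83.
Chaining: u(698 kr) = 0.20·0.83 + 0.80·0.00 = 0.1660.

0.166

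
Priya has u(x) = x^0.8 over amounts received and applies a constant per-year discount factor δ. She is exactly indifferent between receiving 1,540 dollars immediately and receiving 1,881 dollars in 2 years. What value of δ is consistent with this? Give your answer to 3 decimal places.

δ ≈ 0.923

Indifference means u(1540) = δ^2 · u(1881), so δ^2 = u(1540)/u(1881).
Since u(x) = x^0.8, δ^2 = (1540/1881)^0.8 = 0.81871^0.8 = 0.85213.
Taking the square root: δ = 0.85213^(1/2) ≈ 0.923.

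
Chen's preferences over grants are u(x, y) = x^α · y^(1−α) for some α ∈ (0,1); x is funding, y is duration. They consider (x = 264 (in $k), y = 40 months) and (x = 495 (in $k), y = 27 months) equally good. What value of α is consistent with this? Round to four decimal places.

Set the two utilities equal: 264^α·40^(1−α) = 495^α·27^(1−α).
Taking logs: α·ln 264 + (1−α)·ln 40 = α·ln 495 + (1−α)·ln 27, i.e. α·-0.6286087 = (1−α)·-0.3930426.
With A = -0.6286087 and B = -0.3930426: α·A = (1−α)·B, so α = B/(A+B) = -0.3930426/-1.0216513 ≈ 0.3847.

α ≈ 0.3847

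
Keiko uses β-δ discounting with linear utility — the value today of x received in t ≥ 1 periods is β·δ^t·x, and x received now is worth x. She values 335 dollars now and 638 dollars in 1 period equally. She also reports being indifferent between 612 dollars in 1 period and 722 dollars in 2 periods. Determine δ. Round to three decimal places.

From the later pair, β·δ^1·612 = β·δ^2·722; dividing through, δ = 612/722 = 0.84765.

δ ≈ 0.848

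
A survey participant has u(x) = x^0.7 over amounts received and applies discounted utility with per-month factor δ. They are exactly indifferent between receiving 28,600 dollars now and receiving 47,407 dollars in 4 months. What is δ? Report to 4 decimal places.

δ ≈ 0.9154

The payoff in 4 months is discounted by δ^4, so u(28600) = δ^4·u(47407) and δ^4 = u(28600)/u(47407).
Since u(x) = x^0.7, δ^4 = (28600/47407)^0.7 = 0.60329^0.7 = 0.70205.
Taking the 4th root: δ = 0.70205^(1/4) ≈ 0.9154.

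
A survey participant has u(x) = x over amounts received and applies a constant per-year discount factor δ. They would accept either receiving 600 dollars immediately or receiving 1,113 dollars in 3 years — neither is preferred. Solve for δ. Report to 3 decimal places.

Indifference means u(600) = δ^3 · u(1113), so δ^3 = u(600)/u(1113).
With u(x) = x: δ^3 = 600/1113 = 0.53908.
Taking the cube root: δ = 0.53908^(1/3) ≈ 0.814.

δ ≈ 0.814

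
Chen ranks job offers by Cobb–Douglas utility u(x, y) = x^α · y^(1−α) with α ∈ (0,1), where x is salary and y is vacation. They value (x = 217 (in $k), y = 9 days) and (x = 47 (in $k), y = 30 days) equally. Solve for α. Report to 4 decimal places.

Indifference: 217^α · 9^(1−α) = 47^α · 30^(1−α).
(217/47)^α = (30/9)^(1−α); take logs: α·ln(217/47) = (1−α)·ln(30/9), i.e. α·1.5297498 = (1−α)·1.2039728.
With A = 1.5297498 and B = 1.2039728: α·A = (1−α)·B, so α = B/(A+B) = 1.2039728/2.7337226 ≈ 0.4404.

α ≈ 0.4404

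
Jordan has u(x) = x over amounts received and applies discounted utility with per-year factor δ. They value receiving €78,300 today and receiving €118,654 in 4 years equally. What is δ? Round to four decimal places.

The payoff in 4 years is discounted by δ^4, so u(78300) = δ^4·u(118654) and δ^4 = u(78300)/u(118654).
With u(x) = x: δ^4 = 78300/118654 = 0.65990.
Hence δ = (0.65990)^(1/4) = 0.901301.

δ ≈ 0.9013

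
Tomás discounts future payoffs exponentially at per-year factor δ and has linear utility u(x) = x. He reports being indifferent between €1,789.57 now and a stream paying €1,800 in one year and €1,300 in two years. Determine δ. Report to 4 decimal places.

Present value of the stream is 1800·δ + 1300·δ². Indifference gives 1800δ + 1300δ² = 1789.57.
So 1300δ² + 1800δ − 1789.57 = 0.
The positive root is δ = [−1800 + √(1800² + 4·1300·1789.57)] / (2·1300) = (−1800 + 3542.000)/2600 ≈ 0.6700.

δ ≈ 0.6700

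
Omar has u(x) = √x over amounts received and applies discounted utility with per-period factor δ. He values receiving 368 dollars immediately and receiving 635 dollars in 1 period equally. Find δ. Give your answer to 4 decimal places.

The payoff in 1 period is discounted by δ, so u(368) = δ·u(635) and δ = u(368)/u(635).
With u(x) = √x: δ = √368/√635 = √(368/635) = 0.76127.

δ ≈ 0.7613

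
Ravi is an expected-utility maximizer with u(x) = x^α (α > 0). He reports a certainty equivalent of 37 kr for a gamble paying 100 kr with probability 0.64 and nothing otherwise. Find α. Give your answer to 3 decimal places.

α ≈ 0.449

Since u(0) = 0, the lottery's EU is 0.64·100^α.
Indifference: 37^α = 0.64·100^α, so (37/100)^α = 0.64.
Taking logs: α·ln(37/100) = ln(0.64), so α = -0.446287 / -0.994252 ≈ 0.449.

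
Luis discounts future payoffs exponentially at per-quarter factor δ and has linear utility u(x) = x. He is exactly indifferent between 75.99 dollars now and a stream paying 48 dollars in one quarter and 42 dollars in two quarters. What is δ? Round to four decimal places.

δ ≈ 0.8900

The stream is worth 48δ + 42δ² today, so 48δ + 42δ² = 75.99.
So 42δ² + 48δ − 75.99 = 0.
δ = (−48 + √(48² + 4·42·75.99)) / (2·42) = (−48 + √15070.32) / 84 ≈ 0.8900.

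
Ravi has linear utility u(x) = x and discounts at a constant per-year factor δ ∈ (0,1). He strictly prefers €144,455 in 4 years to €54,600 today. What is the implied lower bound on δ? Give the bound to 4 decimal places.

The preference means 54600 < δ^4·144455.
Hence δ^4 > 54600/144455 = 0.37797, and x ↦ x^(1/4) is increasing on (0,∞).
δ > (54600/144455)^(1/4) ≈ 0.7841.

δ > 0.7841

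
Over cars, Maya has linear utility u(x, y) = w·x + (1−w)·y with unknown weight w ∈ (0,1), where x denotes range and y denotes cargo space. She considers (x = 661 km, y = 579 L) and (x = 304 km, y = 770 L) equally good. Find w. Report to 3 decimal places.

Indifference: w·661 + (1−w)·579 = w·304 + (1−w)·770.
w·(661−304) = (1−w)·(770−579), i.e. w·357 = (1−w)·191.
The marginal rate of substitution is 191/357, so w = 191/(357+191) = 0.349.

w = 0.349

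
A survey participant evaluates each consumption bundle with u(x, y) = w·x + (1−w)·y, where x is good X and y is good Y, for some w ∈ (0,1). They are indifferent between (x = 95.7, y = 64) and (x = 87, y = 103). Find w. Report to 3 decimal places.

Indifference: w·95.7 + (1−w)·64 = w·87 + (1−w)·103.
w·(95.7−87) = (1−w)·(103−64), i.e. w·8.7 = (1−w)·39.
The marginal rate of substitution is 39/8.7, so w = 39/(8.7+39) = 0.818.

w = 0.818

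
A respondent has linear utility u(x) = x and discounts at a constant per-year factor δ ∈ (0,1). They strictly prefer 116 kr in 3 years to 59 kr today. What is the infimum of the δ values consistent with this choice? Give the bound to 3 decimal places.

Comparing present values: 59 < δ^3·116.
So δ^3 > 59/116 = 0.50862; taking the cube root of both positive sides preserves the inequality.
δ > 0.50862^(1/3) = 0.798.

δ > 0.798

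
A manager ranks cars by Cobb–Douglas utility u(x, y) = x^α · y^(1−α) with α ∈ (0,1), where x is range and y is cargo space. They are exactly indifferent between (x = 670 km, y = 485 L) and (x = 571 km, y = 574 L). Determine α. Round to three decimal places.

α ≈ 0.513

Indifference: 670^α · 485^(1−α) = 571^α · 574^(1−α).
(670/571)^α = (574/485)^(1−α); take logs: α·ln(670/571) = (1−α)·ln(574/485), i.e. α·0.159889 = (1−α)·0.168481.
So α/(1−α) = (0.168481)/(0.159889) = 1.053737, and α = 1.053737/2.053737 ≈ 0.513.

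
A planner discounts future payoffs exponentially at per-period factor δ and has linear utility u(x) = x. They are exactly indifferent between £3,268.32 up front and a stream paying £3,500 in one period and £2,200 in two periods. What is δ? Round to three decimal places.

The stream is worth 3500δ + 2200δ² today, so 3500δ + 2200δ² = 3268.32.
So 2200δ² + 3500δ − 3268.32 = 0.
By the quadratic formula (taking the positive root), δ = (−3500 + √41011216.00) / 4400 ≈ 0.660.

δ ≈ 0.660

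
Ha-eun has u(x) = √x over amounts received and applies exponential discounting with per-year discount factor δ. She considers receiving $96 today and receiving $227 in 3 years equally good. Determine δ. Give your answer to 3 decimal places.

The payoff in 3 years is discounted by δ^3, so u(96) = δ^3·u(227) and δ^3 = u(96)/u(227).
With u(x) = √x: δ^3 = √96/√227 = √(96/227) = 0.65031.
So δ = 0.65031^(1/3) ≈ 0.866.

δ ≈ 0.866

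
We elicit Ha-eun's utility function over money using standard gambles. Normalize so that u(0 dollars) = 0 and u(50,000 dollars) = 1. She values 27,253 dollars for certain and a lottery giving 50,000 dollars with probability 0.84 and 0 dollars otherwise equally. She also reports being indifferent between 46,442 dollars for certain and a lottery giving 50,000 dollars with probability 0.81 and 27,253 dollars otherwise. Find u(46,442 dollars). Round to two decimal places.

0.97

The first gamble pins u(27,253 dollars): it must equal 0.84·1 + 0.16·0 = 0.84.
Then u(46,442 dollars) = 0.81·u(50,000 dollars) + 0.19·u(27,253 dollars) = 0.81·1.00 + 0.19·0.84 = 0.9696.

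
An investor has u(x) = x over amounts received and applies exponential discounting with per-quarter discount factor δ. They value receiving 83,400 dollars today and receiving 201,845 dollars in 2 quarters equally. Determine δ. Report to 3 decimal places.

δ ≈ 0.643

Equating discounted utilities: u(83400) = δ^2·u(201845) ⇒ δ^2 = u(83400)/u(201845).
With u(x) = x: δ^2 = 83400/201845 = 0.41319.
Hence δ = (0.41319)^(1/2) = 0.64280.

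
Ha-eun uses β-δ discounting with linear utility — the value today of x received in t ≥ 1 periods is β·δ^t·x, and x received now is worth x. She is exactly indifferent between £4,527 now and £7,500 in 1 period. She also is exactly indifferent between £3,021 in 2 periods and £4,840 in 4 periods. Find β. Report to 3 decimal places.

The second indifference involves only future payoffs, so β cancels: β·δ^2·3021 = β·δ^4·4840, giving δ^2 = 3021/4840 = 0.62417, so δ = 0.79005.
Now use the now-vs-future pair: 4527 = β·δ·7500 gives β = 4527/(0.79005·7500) ≈ 0.764.

β ≈ 0.764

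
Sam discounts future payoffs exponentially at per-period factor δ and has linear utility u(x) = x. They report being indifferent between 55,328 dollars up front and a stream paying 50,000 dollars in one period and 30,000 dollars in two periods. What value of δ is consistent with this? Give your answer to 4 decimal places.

Equating present values: 55328 = 50000δ + 30000δ².
Rearranged: 30000δ² + 50000δ − 55328 = 0.
The positive root is δ = [−50000 + √(50000² + 4·30000·55328)] / (2·30000) = (−50000 + 95600.000)/60000 ≈ 0.7600.

δ ≈ 0.7600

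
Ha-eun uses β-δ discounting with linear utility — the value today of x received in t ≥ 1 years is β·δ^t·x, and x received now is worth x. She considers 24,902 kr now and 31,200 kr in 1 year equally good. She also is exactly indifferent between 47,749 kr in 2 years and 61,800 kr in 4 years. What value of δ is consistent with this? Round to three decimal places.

δ ≈ 0.879

The second indifference involves only future payoffs, so β cancels: β·δ^2·47749 = β·δ^4·61800, giving δ^2 = 47749/61800 = 0.77264, so δ = 0.87900.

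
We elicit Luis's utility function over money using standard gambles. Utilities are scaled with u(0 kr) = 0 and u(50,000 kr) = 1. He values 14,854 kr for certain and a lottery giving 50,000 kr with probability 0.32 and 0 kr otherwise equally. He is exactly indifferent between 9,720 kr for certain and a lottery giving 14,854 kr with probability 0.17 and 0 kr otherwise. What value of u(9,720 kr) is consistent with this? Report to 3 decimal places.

0.054

First, u(14,854 kr) = 0.32·u(50,000 kr) + 0.68·u(0 kr) = 0.32.
Chaining: u(9,720 kr) = 0.17·0.32 + 0.83·0.00 = 0.0544.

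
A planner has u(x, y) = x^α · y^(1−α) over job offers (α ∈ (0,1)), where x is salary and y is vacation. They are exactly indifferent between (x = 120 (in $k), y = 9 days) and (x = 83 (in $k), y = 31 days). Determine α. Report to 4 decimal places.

Set the two utilities equal: 120^α·9^(1−α) = 83^α·31^(1−α).
Taking logs: α·ln 120 + (1−α)·ln 9 = α·ln 83 + (1−α)·ln 31, i.e. α·0.3686511 = (1−α)·1.2367626.
So α/(1−α) = (1.2367626)/(0.3686511) = 3.3548323, and α = 3.3548323/4.3548323 ≈ 0.7704.

α ≈ 0.7704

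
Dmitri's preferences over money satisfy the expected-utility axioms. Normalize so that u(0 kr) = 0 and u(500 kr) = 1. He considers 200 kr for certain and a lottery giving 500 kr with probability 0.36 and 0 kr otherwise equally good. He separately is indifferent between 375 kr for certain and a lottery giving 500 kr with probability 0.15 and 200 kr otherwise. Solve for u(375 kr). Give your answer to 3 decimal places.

0.456

The first gamble pins u(200 kr): it must equal 0.36·1 + 0.64·0 = 0.36.
The second indifference gives u(375 kr) = 0.15·u(500 kr) + 0.85·u(200 kr) = 0.15·1.00 + 0.85·0.36 = 0.4560.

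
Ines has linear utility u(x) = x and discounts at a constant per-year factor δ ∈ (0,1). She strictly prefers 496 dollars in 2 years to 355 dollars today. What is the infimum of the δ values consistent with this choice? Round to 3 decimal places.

δ > 0.846

Under u(x) = x this choice says 355 < δ^2·496.
Hence δ^2 > 355/496 = 0.71573, and x ↦ x^(1/2) is increasing on (0,∞).
δ > 0.71573^(1/2) = 0.846.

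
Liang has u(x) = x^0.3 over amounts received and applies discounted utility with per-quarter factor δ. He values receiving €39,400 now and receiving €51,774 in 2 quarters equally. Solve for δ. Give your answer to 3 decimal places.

Indifference means u(39400) = δ^2 · u(51774), so δ^2 = u(39400)/u(51774).
Since u(x) = x^0.3, δ^2 = (39400/51774)^0.3 = 0.76100^0.3 = 0.92133.
Hence δ = (0.92133)^(1/2) = 0.95986.

δ ≈ 0.960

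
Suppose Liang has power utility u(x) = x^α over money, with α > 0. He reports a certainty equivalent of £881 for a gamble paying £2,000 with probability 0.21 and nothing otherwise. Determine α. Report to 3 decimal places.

α ≈ 1.904

The lottery's expected utility is 0.21·u(2000) + 0.79·u(0) = 0.21·2000^α (since u(0) = 0 for α > 0).
Equating: 881^α = 0.21·2000^α, i.e. 0.4405^α = 0.21.
α = ln(0.21) / ln(881/2000) = -1.560648/-0.819845 ≈ 1.904.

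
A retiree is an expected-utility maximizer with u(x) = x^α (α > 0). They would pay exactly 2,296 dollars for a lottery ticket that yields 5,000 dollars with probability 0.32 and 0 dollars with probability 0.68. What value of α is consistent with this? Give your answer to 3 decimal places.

α ≈ 1.464

Since u(0) = 0, the lottery's EU is 0.32·5000^α.
Indifference: 2296^α = 0.32·5000^α, so (2296/5000)^α = 0.32.
Take logs: α = ln 0.32 / ln(2296/5000) ≈ 1.46406.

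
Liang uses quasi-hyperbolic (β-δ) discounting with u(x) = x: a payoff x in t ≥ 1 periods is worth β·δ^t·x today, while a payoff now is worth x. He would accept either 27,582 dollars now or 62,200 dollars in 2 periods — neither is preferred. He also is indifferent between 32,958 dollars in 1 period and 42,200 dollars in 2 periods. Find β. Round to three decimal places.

β ≈ 0.727

The second indifference involves only future payoffs, so β cancels: β·δ^1·32958 = β·δ^2·42200, giving δ = 32958/42200 = 0.78100.
Substituting δ into 27582 = β·δ^2·62200: β = 27582/(37939.114) ≈ 0.727.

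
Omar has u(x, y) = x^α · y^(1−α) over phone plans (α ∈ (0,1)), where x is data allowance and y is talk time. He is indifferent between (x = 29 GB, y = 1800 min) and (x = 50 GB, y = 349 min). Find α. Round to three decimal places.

α ≈ 0.751

The Cobb–Douglas utilities coincide, so 29^α·1800^(1−α) = 50^α·349^(1−α).
Rearrange to (29/50)^α = (349/1800)^(1−α) and take logs: α·-0.544727 = (1−α)·-1.640470.
Thus α·(-2.185197) = -1.640470, so α = -1.640470/-2.185197 ≈ 0.751.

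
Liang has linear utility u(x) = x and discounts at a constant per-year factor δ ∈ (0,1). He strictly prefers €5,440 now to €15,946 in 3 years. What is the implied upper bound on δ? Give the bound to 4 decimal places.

Comparing present values: 5440 > δ^3·15946.
Dividing by 15946: δ^3 < 0.34115. Both sides are positive, so the cube root keeps the direction.
δ < 0.34115^(1/3) = 0.6987.

δ < 0.6987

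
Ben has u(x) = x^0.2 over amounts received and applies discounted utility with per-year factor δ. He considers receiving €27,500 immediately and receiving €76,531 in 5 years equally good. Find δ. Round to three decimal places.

The payoff in 5 years is discounted by δ^5, so u(27500) = δ^5·u(76531) and δ^5 = u(27500)/u(76531).
With u(x) = x^0.2: δ^5 = 27500^0.2/76531^0.2 = (27500/76531)^0.2 = 0.81489.
So δ = 0.81489^(1/5) ≈ 0.960.

δ ≈ 0.960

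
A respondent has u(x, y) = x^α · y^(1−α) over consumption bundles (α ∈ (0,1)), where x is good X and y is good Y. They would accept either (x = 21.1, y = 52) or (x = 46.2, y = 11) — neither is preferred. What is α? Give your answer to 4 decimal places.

Indifference: 21.1^α · 52^(1−α) = 46.2^α · 11^(1−α).
Rearrange to (21.1/46.2)^α = (11/52)^(1−α) and take logs: α·-0.7837068 = (1−α)·-1.5533484.
So α/(1−α) = (-1.5533484)/(-0.7837068) = 1.9820530, and α = 1.9820530/2.9820530 ≈ 0.6647.

α ≈ 0.6647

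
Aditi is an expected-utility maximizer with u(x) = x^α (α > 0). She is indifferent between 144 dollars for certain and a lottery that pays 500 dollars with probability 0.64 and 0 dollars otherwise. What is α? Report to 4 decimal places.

α ≈ 0.3585

EU(lottery) = 0.64·500^α + 0.36·0 = 0.64·500^α.
Indifference: 144^α = 0.64·500^α, so (144/500)^α = 0.64.
Take logs: α = ln 0.64 / ln(144/500) ≈ 0.358523.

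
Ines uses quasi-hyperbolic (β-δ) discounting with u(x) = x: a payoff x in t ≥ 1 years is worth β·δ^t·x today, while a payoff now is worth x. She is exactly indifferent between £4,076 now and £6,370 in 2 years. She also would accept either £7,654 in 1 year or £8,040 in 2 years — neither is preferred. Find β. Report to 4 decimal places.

Both payoffs in the second observation are in the future, so β drops out: δ^1·7654 = δ^2·8040 ⇒ δ = 7654/8040 = 0.95199.
The first indifference: 4076 = β·δ^2·6370, so β = 4076/(δ^2·6370) = 4076/(0.90629·6370) ≈ 0.7060.

β ≈ 0.7060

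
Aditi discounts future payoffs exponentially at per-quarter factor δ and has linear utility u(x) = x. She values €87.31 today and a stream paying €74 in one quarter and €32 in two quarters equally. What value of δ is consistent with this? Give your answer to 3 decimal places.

δ ≈ 0.860

Present value of the stream is 74·δ + 32·δ². Indifference gives 74δ + 32δ² = 87.31.
So 32δ² + 74δ − 87.31 = 0.
The positive root is δ = [−74 + √(74² + 4·32·87.31)] / (2·32) = (−74 + 129.041)/64 ≈ 0.860.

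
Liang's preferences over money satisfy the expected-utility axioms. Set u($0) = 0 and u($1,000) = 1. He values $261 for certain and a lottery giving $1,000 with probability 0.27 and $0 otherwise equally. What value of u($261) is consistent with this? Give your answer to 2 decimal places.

By the standard-gamble method, u($261) is just the indifference probability on the best outcome: 0.27.

0.27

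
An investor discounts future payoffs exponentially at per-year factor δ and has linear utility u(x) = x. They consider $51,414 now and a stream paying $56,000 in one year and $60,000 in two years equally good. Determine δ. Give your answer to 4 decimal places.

δ ≈ 0.5700

Present value of the stream is 56000·δ + 60000·δ². Indifference gives 56000δ + 60000δ² = 51414.
That is, 60000δ² + 56000δ − 51414 = 0, a quadratic in δ.
δ = (−56000 + √(56000² + 4·60000·51414)) / (2·60000) = (−56000 + √15475360000.00) / 120000 ≈ 0.5700.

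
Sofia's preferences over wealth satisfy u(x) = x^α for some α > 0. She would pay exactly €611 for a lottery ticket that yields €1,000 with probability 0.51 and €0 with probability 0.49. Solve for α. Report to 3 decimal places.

α ≈ 1.367

The lottery's expected utility is 0.51·u(1000) + 0.49·u(0) = 0.51·1000^α (since u(0) = 0 for α > 0).
Indifference: 611^α = 0.51·1000^α, so (611/1000)^α = 0.51.
Take logs: α = ln 0.51 / ln(611/1000) ≈ 1.36676.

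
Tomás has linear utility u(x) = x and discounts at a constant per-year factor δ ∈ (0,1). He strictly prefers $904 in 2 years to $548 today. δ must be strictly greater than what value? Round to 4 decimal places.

δ > 0.7786

Under u(x) = x this choice says 548 < δ^2·904.
Dividing by 904: δ^2 > 0.60619. Both sides are positive, so the square root keeps the direction.
δ > (548/904)^(1/2) ≈ 0.7786.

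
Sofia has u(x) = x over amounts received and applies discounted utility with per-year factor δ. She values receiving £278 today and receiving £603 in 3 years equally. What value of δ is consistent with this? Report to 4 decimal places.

δ ≈ 0.7725

Equating discounted utilities: u(278) = δ^3·u(603) ⇒ δ^3 = u(278)/u(603).
With u(x) = x: δ^3 = 278/603 = 0.46103.
So δ = 0.46103^(1/3) ≈ 0.7725.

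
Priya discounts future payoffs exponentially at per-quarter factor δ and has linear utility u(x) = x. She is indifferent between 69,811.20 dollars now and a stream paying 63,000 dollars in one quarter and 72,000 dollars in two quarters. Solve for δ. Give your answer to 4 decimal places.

δ ≈ 0.6400

Present value of the stream is 63000·δ + 72000·δ². Indifference gives 63000δ + 72000δ² = 69811.20.
Rearranged: 72000δ² + 63000δ − 69811.20 = 0.
δ = (−63000 + √(63000² + 4·72000·69811.20)) / (2·72000) = (−63000 + √24074625600.00) / 144000 ≈ 0.6400.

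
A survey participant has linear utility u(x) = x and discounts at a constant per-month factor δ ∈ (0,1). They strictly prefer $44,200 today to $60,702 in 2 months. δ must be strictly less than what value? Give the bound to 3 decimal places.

δ < 0.853

Comparing present values: 44200 > δ^2·60702.
So δ^2 < 44200/60702 = 0.72815; taking the square root of both positive sides preserves the inequality.
δ < (44200/60702)^(1/2) ≈ 0.853.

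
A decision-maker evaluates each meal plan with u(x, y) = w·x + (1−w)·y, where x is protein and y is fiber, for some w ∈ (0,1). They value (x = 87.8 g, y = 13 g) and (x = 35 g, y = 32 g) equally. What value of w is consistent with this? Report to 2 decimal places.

w = 0.26

Indifference: w·87.8 + (1−w)·13 = w·35 + (1−w)·32.
w·(87.8−35) = (1−w)·(32−13), i.e. w·52.8 = (1−w)·19.
Hence w = 19/(52.8+19) = 19/71.8 = 0.26.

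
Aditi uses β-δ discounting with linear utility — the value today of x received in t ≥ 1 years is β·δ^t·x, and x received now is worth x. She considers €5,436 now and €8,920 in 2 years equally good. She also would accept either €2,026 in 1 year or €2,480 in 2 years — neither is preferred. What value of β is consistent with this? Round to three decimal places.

β ≈ 0.913

Both payoffs in the second observation are in the future, so β drops out: δ^1·2026 = δ^2·2480 ⇒ δ = 2026/2480 = 0.81694.
The first indifference: 5436 = β·δ^2·8920, so β = 5436/(δ^2·8920) = 5436/(0.66738·8920) ≈ 0.913.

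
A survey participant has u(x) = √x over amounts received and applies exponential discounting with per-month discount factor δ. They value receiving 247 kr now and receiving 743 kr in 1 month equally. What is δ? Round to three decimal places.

δ ≈ 0.577

The payoff in 1 month is discounted by δ, so u(247) = δ·u(743) and δ = u(247)/u(743).
Since u(x) = √x, δ = √(247/743) = 0.57657.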